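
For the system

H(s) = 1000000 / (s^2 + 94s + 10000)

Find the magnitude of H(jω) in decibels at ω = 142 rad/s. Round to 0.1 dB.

At s = jω = j142:
quadratic: (j142)² + 94·j142 + 10000 = -10164 + j13348 → |·| ≈ 16777, ∠ ≈ 127.29°
|H| = 1000000 / 16777 ≈ 59.605
Gain = 20 log₁₀(59.605) ≈ 35.51 dB

35.5 dB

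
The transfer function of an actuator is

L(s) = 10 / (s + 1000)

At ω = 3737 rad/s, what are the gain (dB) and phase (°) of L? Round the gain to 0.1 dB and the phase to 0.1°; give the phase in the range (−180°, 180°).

-51.8 dB, -75.0°

Substitute s = j3737:
Numerator: 10 = 10 + j0
Denominator: (j3737) + 1000 = 1000 + j3737
|N| = √(10² + 0²) ≈ 10, ∠N ≈ 0.00°
|D| = √(1000² + 3737²) ≈ 3868.5, ∠D ≈ 75.02°
|L| = 10 / 3868.5 ≈ 0.002585
Gain = 20 log₁₀(0.002585) ≈ -51.75 dB
∠L = 0.00° − 75.02° = -75.02°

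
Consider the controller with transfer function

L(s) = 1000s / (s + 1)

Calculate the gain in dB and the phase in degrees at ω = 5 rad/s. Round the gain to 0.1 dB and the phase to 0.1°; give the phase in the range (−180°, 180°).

59.8 dB, 11.3°

At s = jω = j5:
zero at origin: s = j5 → |·| = 5, ∠ = 90.00°
pole (s+1): 1 + j5 → |·| = √(1²+5²) = √26 ≈ 5.099, ∠ = arctan(5/1) ≈ 78.69°
|L| = 1000 · 5 / 5.099 ≈ 980.58
Gain = 20 log₁₀(980.58) ≈ 59.83 dB
∠L = 90.00° − 78.69° = 11.31°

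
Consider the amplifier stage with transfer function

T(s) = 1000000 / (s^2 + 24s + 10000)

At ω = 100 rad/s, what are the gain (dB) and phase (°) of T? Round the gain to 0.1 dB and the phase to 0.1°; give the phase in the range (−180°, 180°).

At s = jω = j100:
quadratic: (j100)² + 24·j100 + 10000 = 0 + j2400 → |·| ≈ 2400, ∠ ≈ 90.00°
|T| = 1000000 / 2400 ≈ 416.67
Gain = 20 log₁₀(416.67) ≈ 52.40 dB
∠T = 0.00° − 90.00° = -90.00°

52.4 dB, -90.0°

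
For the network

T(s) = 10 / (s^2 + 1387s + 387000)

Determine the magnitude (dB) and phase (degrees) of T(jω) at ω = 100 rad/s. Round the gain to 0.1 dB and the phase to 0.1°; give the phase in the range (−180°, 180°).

Substitute s = j100:
Numerator: 10 = 10 + j0
Denominator: (j100)^2 + 1387(j100) + 387000 = 377000 + j138700
|N| = √(10² + 0²) ≈ 10, ∠N ≈ 0.00°
|D| = √(377000² + 138700²) ≈ 4.017e+05, ∠D ≈ 20.20°
|T| = 10 / 4.017e+05 ≈ 2.4894e-05
Gain = 20 log₁₀(2.4894e-05) ≈ -92.08 dB
∠T = 0.00° − 20.20° = -20.20°

-92.1 dB, -20.2°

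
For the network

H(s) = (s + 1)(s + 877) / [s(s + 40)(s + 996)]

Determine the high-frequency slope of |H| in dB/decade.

-20 dB/decade

Each pole contributes −20 dB/decade at high frequency; each zero contributes +20 dB/decade.
Net: 2 zero(s) − 3 pole(s) → -20 dB/decade.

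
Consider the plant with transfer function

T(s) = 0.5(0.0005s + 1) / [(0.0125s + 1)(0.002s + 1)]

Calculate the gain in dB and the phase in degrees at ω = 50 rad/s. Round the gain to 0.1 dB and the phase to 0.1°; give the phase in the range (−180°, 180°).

-7.5 dB, -36.3°

At ω = 50 rad/s:
zero (1 + j50·0.0005) = 1 + j0.025 → |·| ≈ 1.0003, ∠ ≈ 1.43°
pole (1 + j50·0.0125) = 1 + j0.625 → |·| ≈ 1.1792, ∠ ≈ 32.01°
pole (1 + j50·0.002) = 1 + j0.1 → |·| ≈ 1.005, ∠ ≈ 5.71°
|T| = 0.5 · 1.0003 / (1.1792 · 1.005) ≈ 0.42203
Gain = 20 log₁₀(0.42203) ≈ -7.49 dB
∠T = (1.43°) − (32.01° + 5.71°) = -36.29°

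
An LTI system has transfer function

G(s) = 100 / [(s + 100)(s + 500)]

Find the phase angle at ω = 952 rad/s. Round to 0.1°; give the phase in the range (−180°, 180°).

At s = jω = j952:
pole (s+100): 100 + j952 → |·| = √(100²+952²) = √916304 ≈ 957.24, ∠ = arctan(952/100) ≈ 84.00°
pole (s+500): 500 + j952 → |·| = √(500²+952²) = √1156304 ≈ 1075.3, ∠ = arctan(952/500) ≈ 62.29°
∠G = 0.00° − 146.29° = -146.29°

-146.3°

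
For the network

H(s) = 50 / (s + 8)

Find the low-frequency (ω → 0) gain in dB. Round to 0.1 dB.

15.9 dB

H(0) = 50 / (8) = 6.25
20 log₁₀(6.25) ≈ 15.92 dB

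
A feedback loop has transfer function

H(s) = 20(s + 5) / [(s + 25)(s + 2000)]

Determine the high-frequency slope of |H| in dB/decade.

-20 dB/decade

Each pole contributes −20 dB/decade at high frequency; each zero contributes +20 dB/decade.
Net: 1 zero(s) − 2 pole(s) → -20 dB/decade.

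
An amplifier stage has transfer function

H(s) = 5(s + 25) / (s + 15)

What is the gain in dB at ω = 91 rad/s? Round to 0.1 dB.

14.2 dB

At s = jω = j91:
zero (s+25): 25 + j91 → |·| = √(25²+91²) = √8906 ≈ 94.372, ∠ = arctan(91/25) ≈ 74.64°
pole (s+15): 15 + j91 → |·| = √(15²+91²) = √8506 ≈ 92.228, ∠ = arctan(91/15) ≈ 80.64°
|H| = 5 · 94.372 / 92.228 ≈ 5.1162
Gain = 20 log₁₀(5.1162) ≈ 14.18 dB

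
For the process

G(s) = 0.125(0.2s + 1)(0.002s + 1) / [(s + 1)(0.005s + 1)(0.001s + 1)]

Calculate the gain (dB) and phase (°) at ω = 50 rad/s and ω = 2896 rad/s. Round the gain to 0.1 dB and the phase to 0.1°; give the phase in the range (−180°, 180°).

ω = 50: -32.2 dB, -15.8°; ω = 2896: -49.6 dB, -76.9°

At ω = 50 rad/s:
zero (1 + j50·0.2) = 1 + j10 → |·| ≈ 10.05, ∠ ≈ 84.29°
zero (1 + j50·0.002) = 1 + j0.1 → |·| ≈ 1.005, ∠ ≈ 5.71°
pole (1 + j50·1) = 1 + j50 → |·| ≈ 50.01, ∠ ≈ 88.85°
pole (1 + j50·0.005) = 1 + j0.25 → |·| ≈ 1.0308, ∠ ≈ 14.04°
pole (1 + j50·0.001) = 1 + j0.05 → |·| ≈ 1.0012, ∠ ≈ 2.86°
|G| = 0.125 · 10.05 · 1.005 / (50.01 · 1.0308 · 1.0012) ≈ 0.024462
Gain = 20 log₁₀(0.024462) ≈ -32.23 dB
∠G = (84.29° + 5.71°) − (88.85° + 14.04° + 2.86°) = -15.75°

At ω = 2896 rad/s:
zero (1 + j2896·0.2) = 1 + j579.2 → |·| ≈ 579.2, ∠ ≈ 89.90°
zero (1 + j2896·0.002) = 1 + j5.792 → |·| ≈ 5.8777, ∠ ≈ 80.20°
pole (1 + j2896·1) = 1 + j2896 → |·| ≈ 2896, ∠ ≈ 89.98°
pole (1 + j2896·0.005) = 1 + j14.48 → |·| ≈ 14.514, ∠ ≈ 86.05°
pole (1 + j2896·0.001) = 1 + j2.896 → |·| ≈ 3.0638, ∠ ≈ 70.95°
|G| = 0.125 · 579.2 · 5.8777 / (2896 · 14.514 · 3.0638) ≈ 0.0033045
Gain = 20 log₁₀(0.0033045) ≈ -49.62 dB
∠G = (89.90° + 80.20°) − (89.98° + 86.05° + 70.95°) = -76.88°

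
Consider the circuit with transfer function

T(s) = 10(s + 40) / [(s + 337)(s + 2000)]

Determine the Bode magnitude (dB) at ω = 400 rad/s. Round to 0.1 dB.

-48.5 dB

At s = jω = j400:
zero (s+40): 40 + j400 → |·| = √(40²+400²) = √161600 ≈ 402, ∠ = arctan(400/40) ≈ 84.29°
pole (s+337): 337 + j400 → |·| = √(337²+400²) = √273569 ≈ 523.04, ∠ = arctan(400/337) ≈ 49.89°
pole (s+2000): 2000 + j400 → |·| = √(2000²+400²) = √4160000 ≈ 2039.6, ∠ = arctan(400/2000) ≈ 11.31°
|T| = 10 · 402 / 1.0668e+06 ≈ 0.0037683
Gain = 20 log₁₀(0.0037683) ≈ -48.48 dB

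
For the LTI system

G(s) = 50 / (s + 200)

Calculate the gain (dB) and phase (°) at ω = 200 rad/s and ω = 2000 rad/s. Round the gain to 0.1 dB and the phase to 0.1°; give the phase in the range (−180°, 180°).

ω = 200: -15.1 dB, -45.0°; ω = 2000: -32.1 dB, -84.3°

At s = jω = j200:
pole (s+200): 200 + j200 → |·| = √(200²+200²) = √80000 ≈ 282.84, ∠ = arctan(200/200) ≈ 45.00°
|G| = 50 / 282.84 ≈ 0.17678
Gain = 20 log₁₀(0.17678) ≈ -15.05 dB
∠G = 0.00° − 45.00° = -45.00°

At s = jω = j2000:
pole (s+200): 200 + j2000 → |·| = √(200²+2000²) = √4040000 ≈ 2010, ∠ = arctan(2000/200) ≈ 84.29°
|G| = 50 / 2010 ≈ 0.024876
Gain = 20 log₁₀(0.024876) ≈ -32.08 dB
∠G = 0.00° − 84.29° = -84.29°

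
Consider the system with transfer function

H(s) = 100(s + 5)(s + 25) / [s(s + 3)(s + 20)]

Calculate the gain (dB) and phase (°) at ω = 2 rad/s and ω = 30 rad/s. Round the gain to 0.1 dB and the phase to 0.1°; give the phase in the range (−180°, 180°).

ω = 2: 39.4 dB, -103.0°; ω = 30: 11.2 dB, -99.9°

At s = jω = j2:
zero (s+5): 5 + j2 → |·| = √(5²+2²) = √29 ≈ 5.3852, ∠ = arctan(2/5) ≈ 21.80°
zero (s+25): 25 + j2 → |·| = √(25²+2²) = √629 ≈ 25.08, ∠ = arctan(2/25) ≈ 4.57°
pole (s+3): 3 + j2 → |·| = √(3²+2²) = √13 ≈ 3.6056, ∠ = arctan(2/3) ≈ 33.69°
pole (s+20): 20 + j2 → |·| = √(20²+2²) = √404 ≈ 20.1, ∠ = arctan(2/20) ≈ 5.71°
pole at origin: |s| = 2, ∠ = 90.00° (in denominator)
|H| = 100 · 135.06 / 144.95 ≈ 93.177
Gain = 20 log₁₀(93.177) ≈ 39.39 dB
∠H = 26.37° − 129.40° = -103.03°

At s = jω = j30:
zero (s+5): 5 + j30 → |·| = √(5²+30²) = √925 ≈ 30.414, ∠ = arctan(30/5) ≈ 80.54°
zero (s+25): 25 + j30 → |·| = √(25²+30²) = √1525 ≈ 39.051, ∠ = arctan(30/25) ≈ 50.19°
pole (s+3): 3 + j30 → |·| = √(3²+30²) = √909 ≈ 30.15, ∠ = arctan(30/3) ≈ 84.29°
pole (s+20): 20 + j30 → |·| = √(20²+30²) = √1300 ≈ 36.056, ∠ = arctan(30/20) ≈ 56.31°
pole at origin: |s| = 30, ∠ = 90.00° (in denominator)
|H| = 100 · 1187.7 / 32613 ≈ 3.6418
Gain = 20 log₁₀(3.6418) ≈ 11.23 dB
∠H = 130.73° − 230.60° = -99.87°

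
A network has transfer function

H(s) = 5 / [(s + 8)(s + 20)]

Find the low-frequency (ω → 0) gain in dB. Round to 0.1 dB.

H(0) = 5 / (8·20) = 0.03125
20 log₁₀(0.03125) ≈ -30.10 dB

-30.1 dB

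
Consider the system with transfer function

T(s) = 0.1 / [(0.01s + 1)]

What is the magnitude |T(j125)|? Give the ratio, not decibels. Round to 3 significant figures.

0.0625

At ω = 125 rad/s:
pole (1 + j125·0.01) = 1 + j1.25 → |·| ≈ 1.6008, ∠ ≈ 51.34°
|T| = 0.1 · 1 / (1.6008) ≈ 0.062469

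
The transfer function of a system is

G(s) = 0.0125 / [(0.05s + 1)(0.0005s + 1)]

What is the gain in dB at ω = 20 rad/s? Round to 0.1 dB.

-41.1 dB

At ω = 20 rad/s:
pole (1 + j20·0.05) = 1 + j1 → |·| ≈ 1.4142, ∠ ≈ 45.00°
pole (1 + j20·0.0005) = 1 + j0.01 → |·| ≈ 1, ∠ ≈ 0.57°
|G| = 0.0125 · 1 / (1.4142 · 1) ≈ 0.0088389
Gain = 20 log₁₀(0.0088389) ≈ -41.07 dB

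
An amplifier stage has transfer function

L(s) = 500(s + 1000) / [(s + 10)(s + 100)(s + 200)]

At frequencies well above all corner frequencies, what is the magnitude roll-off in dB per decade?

-40 dB/decade

Each pole contributes −20 dB/decade at high frequency; each zero contributes +20 dB/decade.
Net: 1 zero(s) − 3 pole(s) → -40 dB/decade.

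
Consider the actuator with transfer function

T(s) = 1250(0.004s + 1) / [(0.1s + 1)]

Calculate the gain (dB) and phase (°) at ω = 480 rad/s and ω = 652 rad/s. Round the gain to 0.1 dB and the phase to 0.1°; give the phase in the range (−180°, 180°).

ω = 480: 35.0 dB, -26.3°; ω = 652: 34.6 dB, -20.1°

At ω = 480 rad/s:
zero (1 + j480·0.004) = 1 + j1.92 → |·| ≈ 2.1648, ∠ ≈ 62.49°
pole (1 + j480·0.1) = 1 + j48 → |·| ≈ 48.01, ∠ ≈ 88.81°
|T| = 1250 · 2.1648 / (48.01) ≈ 56.363
Gain = 20 log₁₀(56.363) ≈ 35.02 dB
∠T = (62.49°) − (88.81°) = -26.32°

At ω = 652 rad/s:
zero (1 + j652·0.004) = 1 + j2.608 → |·| ≈ 2.7931, ∠ ≈ 69.02°
pole (1 + j652·0.1) = 1 + j65.2 → |·| ≈ 65.208, ∠ ≈ 89.12°
|T| = 1250 · 2.7931 / (65.208) ≈ 53.542
Gain = 20 log₁₀(53.542) ≈ 34.57 dB
∠T = (69.02°) − (89.12°) = -20.10°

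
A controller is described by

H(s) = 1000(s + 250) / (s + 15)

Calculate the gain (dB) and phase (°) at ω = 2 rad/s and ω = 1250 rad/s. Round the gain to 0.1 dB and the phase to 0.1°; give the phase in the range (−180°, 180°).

ω = 2: 84.4 dB, -7.1°; ω = 1250: 60.2 dB, -10.6°

At s = jω = j2:
zero (s+250): 250 + j2 → |·| = √(250²+2²) = √62504 ≈ 250.01, ∠ = arctan(2/250) ≈ 0.46°
pole (s+15): 15 + j2 → |·| = √(15²+2²) = √229 ≈ 15.133, ∠ = arctan(2/15) ≈ 7.59°
|H| = 1000 · 250.01 / 15.133 ≈ 16521
Gain = 20 log₁₀(16521) ≈ 84.36 dB
∠H = 0.46° − 7.59° = -7.13°

At s = jω = j1250:
zero (s+250): 250 + j1250 → |·| = √(250²+1250²) = √1625000 ≈ 1274.8, ∠ = arctan(1250/250) ≈ 78.69°
pole (s+15): 15 + j1250 → |·| = √(15²+1250²) = √1562725 ≈ 1250.1, ∠ = arctan(1250/15) ≈ 89.31°
|H| = 1000 · 1274.8 / 1250.1 ≈ 1019.8
Gain = 20 log₁₀(1019.8) ≈ 60.17 dB
∠H = 78.69° − 89.31° = -10.62°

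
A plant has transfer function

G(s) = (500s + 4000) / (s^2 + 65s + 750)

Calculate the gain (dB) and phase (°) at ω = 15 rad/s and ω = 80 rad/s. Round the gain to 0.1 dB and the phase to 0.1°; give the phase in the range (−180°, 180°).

Substitute s = j15:
Numerator: 500(j15) + 4000 = 4000 + j7500
Denominator: (j15)^2 + 65(j15) + 750 = 525 + j975
|N| = √(4000² + 7500²) ≈ 8500, ∠N ≈ 61.93°
|D| = √(525² + 975²) ≈ 1107.4, ∠D ≈ 61.70°
|G| = 8500 / 1107.4 ≈ 7.6756
Gain = 20 log₁₀(7.6756) ≈ 17.70 dB
∠G = 61.93° − 61.70° = 0.23°

Substitute s = j80:
Numerator: 500(j80) + 4000 = 4000 + j40000
Denominator: (j80)^2 + 65(j80) + 750 = -5650 + j5200
|N| = √(4000² + 40000²) ≈ 40200, ∠N ≈ 84.29°
|D| = √(5650² + 5200²) ≈ 7678.7, ∠D ≈ 137.37°
|G| = 40200 / 7678.7 ≈ 5.2353
Gain = 20 log₁₀(5.2353) ≈ 14.38 dB
∠G = 84.29° − 137.37° = -53.08°

ω = 15: 17.7 dB, 0.2°; ω = 80: 14.4 dB, -53.1°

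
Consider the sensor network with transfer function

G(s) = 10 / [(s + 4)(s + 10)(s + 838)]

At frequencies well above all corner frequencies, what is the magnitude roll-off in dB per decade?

-60 dB/decade

Each pole contributes −20 dB/decade at high frequency; each zero contributes +20 dB/decade.
Net: 0 zero(s) − 3 pole(s) → -60 dB/decade.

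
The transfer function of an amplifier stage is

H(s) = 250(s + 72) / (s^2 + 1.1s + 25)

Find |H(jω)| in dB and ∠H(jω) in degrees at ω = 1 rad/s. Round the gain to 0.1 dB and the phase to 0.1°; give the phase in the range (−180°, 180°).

57.5 dB, -1.8°

At s = jω = j1:
zero (s+72): 72 + j1 → |·| = √(72²+1²) = √5185 ≈ 72.007, ∠ = arctan(1/72) ≈ 0.80°
quadratic: (j1)² + 1.1·j1 + 25 = 24 + j1.1 → |·| ≈ 24.025, ∠ ≈ 2.62°
|H| = 250 · 72.007 / 24.025 ≈ 749.29
Gain = 20 log₁₀(749.29) ≈ 57.49 dB
∠H = 0.80° − 2.62° = -1.82°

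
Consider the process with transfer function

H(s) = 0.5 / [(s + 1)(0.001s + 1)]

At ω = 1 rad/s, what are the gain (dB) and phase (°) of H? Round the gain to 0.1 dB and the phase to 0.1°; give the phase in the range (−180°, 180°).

At ω = 1 rad/s:
pole (1 + j1·1) = 1 + j1 → |·| ≈ 1.4142, ∠ ≈ 45.00°
pole (1 + j1·0.001) = 1 + j0.001 → |·| ≈ 1, ∠ ≈ 0.06°
|H| = 0.5 · 1 / (1.4142 · 1) ≈ 0.35356
Gain = 20 log₁₀(0.35356) ≈ -9.03 dB
∠H = (0°) − (45.00° + 0.06°) = -45.06°

-9.0 dB, -45.1°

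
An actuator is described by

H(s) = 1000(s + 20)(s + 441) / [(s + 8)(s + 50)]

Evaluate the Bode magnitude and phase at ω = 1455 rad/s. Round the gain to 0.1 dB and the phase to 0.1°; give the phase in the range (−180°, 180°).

At s = jω = j1455:
zero (s+20): 20 + j1455 → |·| = √(20²+1455²) = √2117425 ≈ 1455.1, ∠ = arctan(1455/20) ≈ 89.21°
zero (s+441): 441 + j1455 → |·| = √(441²+1455²) = √2311506 ≈ 1520.4, ∠ = arctan(1455/441) ≈ 73.14°
pole (s+8): 8 + j1455 → |·| = √(8²+1455²) = √2117089 ≈ 1455, ∠ = arctan(1455/8) ≈ 89.68°
pole (s+50): 50 + j1455 → |·| = √(50²+1455²) = √2119525 ≈ 1455.9, ∠ = arctan(1455/50) ≈ 88.03°
|H| = 1000 · 2.2123e+06 / 2.1183e+06 ≈ 1044.4
Gain = 20 log₁₀(1044.4) ≈ 60.38 dB
∠H = 162.35° − 177.71° = -15.36°

60.4 dB, -15.4°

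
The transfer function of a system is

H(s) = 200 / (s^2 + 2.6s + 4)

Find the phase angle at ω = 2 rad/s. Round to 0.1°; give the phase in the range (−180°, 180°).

-90.0°

At s = jω = j2:
quadratic: (j2)² + 2.6·j2 + 4 = 0 + j5.2 → |·| ≈ 5.2, ∠ ≈ 90.00°
∠H = 0.00° − 90.00° = -90.00°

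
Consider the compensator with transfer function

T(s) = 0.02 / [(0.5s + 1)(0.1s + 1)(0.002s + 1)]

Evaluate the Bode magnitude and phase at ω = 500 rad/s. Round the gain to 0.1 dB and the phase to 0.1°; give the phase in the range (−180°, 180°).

At ω = 500 rad/s:
pole (1 + j500·0.5) = 1 + j250 → |·| ≈ 250, ∠ ≈ 89.77°
pole (1 + j500·0.1) = 1 + j50 → |·| ≈ 50.01, ∠ ≈ 88.85°
pole (1 + j500·0.002) = 1 + j1 → |·| ≈ 1.4142, ∠ ≈ 45.00°
|T| = 0.02 · 1 / (250 · 50.01 · 1.4142) ≈ 1.1312e-06
Gain = 20 log₁₀(1.1312e-06) ≈ -118.93 dB
∠T = (0°) − (89.77° + 88.85° + 45.00°) = -223.62° ≡ 136.38° (principal value)

-118.9 dB, 136.4°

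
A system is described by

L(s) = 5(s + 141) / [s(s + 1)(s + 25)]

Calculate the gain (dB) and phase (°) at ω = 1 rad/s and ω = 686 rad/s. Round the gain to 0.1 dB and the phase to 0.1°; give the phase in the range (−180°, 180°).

ω = 1: 26.0 dB, -136.9°; ω = 686: -99.3 dB, 170.6°

At s = jω = j1:
zero (s+141): 141 + j1 → |·| = √(141²+1²) = √19882 ≈ 141, ∠ = arctan(1/141) ≈ 0.41°
pole (s+1): 1 + j1 → |·| = √(1²+1²) = √2 ≈ 1.4142, ∠ = arctan(1/1) ≈ 45.00°
pole (s+25): 25 + j1 → |·| = √(25²+1²) = √626 ≈ 25.02, ∠ = arctan(1/25) ≈ 2.29°
pole at origin: |s| = 1, ∠ = 90.00° (in denominator)
|L| = 5 · 141 / 35.383 ≈ 19.925
Gain = 20 log₁₀(19.925) ≈ 25.99 dB
∠L = 0.41° − 137.29° = -136.88°

At s = jω = j686:
zero (s+141): 141 + j686 → |·| = √(141²+686²) = √490477 ≈ 700.34, ∠ = arctan(686/141) ≈ 78.39°
pole (s+1): 1 + j686 → |·| = √(1²+686²) = √470597 ≈ 686, ∠ = arctan(686/1) ≈ 89.92°
pole (s+25): 25 + j686 → |·| = √(25²+686²) = √471221 ≈ 686.46, ∠ = arctan(686/25) ≈ 87.91°
pole at origin: |s| = 686, ∠ = 90.00° (in denominator)
|L| = 5 · 700.34 / 3.2305e+08 ≈ 1.0839e-05
Gain = 20 log₁₀(1.0839e-05) ≈ -99.30 dB
∠L = 78.39° − 267.83° = -189.44° ≡ 170.56° (principal value)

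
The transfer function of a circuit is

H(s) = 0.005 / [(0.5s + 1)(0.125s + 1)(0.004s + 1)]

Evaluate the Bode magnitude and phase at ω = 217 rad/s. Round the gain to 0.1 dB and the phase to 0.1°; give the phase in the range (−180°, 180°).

-117.8 dB, 141.7°

At ω = 217 rad/s:
pole (1 + j217·0.5) = 1 + j108.5 → |·| ≈ 108.5, ∠ ≈ 89.47°
pole (1 + j217·0.125) = 1 + j27.125 → |·| ≈ 27.143, ∠ ≈ 87.89°
pole (1 + j217·0.004) = 1 + j0.868 → |·| ≈ 1.3242, ∠ ≈ 40.96°
|H| = 0.005 · 1 / (108.5 · 27.143 · 1.3242) ≈ 1.2821e-06
Gain = 20 log₁₀(1.2821e-06) ≈ -117.84 dB
∠H = (0°) − (89.47° + 87.89° + 40.96°) = -218.32° ≡ 141.68° (principal value)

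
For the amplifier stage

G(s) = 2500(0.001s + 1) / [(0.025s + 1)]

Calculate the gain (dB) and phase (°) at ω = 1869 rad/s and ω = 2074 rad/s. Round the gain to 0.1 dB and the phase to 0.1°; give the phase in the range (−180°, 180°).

ω = 1869: 41.1 dB, -26.9°; ω = 2074: 40.9 dB, -24.6°

At ω = 1869 rad/s:
zero (1 + j1869·0.001) = 1 + j1.869 → |·| ≈ 2.1197, ∠ ≈ 61.85°
pole (1 + j1869·0.025) = 1 + j46.725 → |·| ≈ 46.736, ∠ ≈ 88.77°
|G| = 2500 · 2.1197 / (46.736) ≈ 113.39
Gain = 20 log₁₀(113.39) ≈ 41.09 dB
∠G = (61.85°) − (88.77°) = -26.92°

At ω = 2074 rad/s:
zero (1 + j2074·0.001) = 1 + j2.074 → |·| ≈ 2.3025, ∠ ≈ 64.26°
pole (1 + j2074·0.025) = 1 + j51.85 → |·| ≈ 51.86, ∠ ≈ 88.90°
|G| = 2500 · 2.3025 / (51.86) ≈ 111
Gain = 20 log₁₀(111) ≈ 40.91 dB
∠G = (64.26°) − (88.90°) = -24.64°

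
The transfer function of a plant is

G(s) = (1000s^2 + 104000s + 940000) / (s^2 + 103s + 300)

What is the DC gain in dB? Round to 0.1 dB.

69.9 dB

G(0) = 940000 / 300 ≈ 3133.3
20 log₁₀(3133.3) ≈ 69.92 dB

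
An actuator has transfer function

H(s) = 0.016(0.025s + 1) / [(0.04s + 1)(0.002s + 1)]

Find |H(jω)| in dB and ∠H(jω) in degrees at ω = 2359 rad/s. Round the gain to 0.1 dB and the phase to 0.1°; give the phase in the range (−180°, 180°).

At ω = 2359 rad/s:
zero (1 + j2359·0.025) = 1 + j58.975 → |·| ≈ 58.983, ∠ ≈ 89.03°
pole (1 + j2359·0.04) = 1 + j94.36 → |·| ≈ 94.365, ∠ ≈ 89.39°
pole (1 + j2359·0.002) = 1 + j4.718 → |·| ≈ 4.8228, ∠ ≈ 78.03°
|H| = 0.016 · 58.983 / (94.365 · 4.8228) ≈ 0.0020737
Gain = 20 log₁₀(0.0020737) ≈ -53.67 dB
∠H = (89.03°) − (89.39° + 78.03°) = -78.39°

-53.7 dB, -78.4°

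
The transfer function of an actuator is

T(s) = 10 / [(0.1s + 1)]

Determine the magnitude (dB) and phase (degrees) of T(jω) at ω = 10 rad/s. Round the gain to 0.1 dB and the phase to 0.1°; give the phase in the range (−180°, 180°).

At ω = 10 rad/s:
pole (1 + j10·0.1) = 1 + j1 → |·| ≈ 1.4142, ∠ ≈ 45.00°
|T| = 10 · 1 / (1.4142) ≈ 7.0711
Gain = 20 log₁₀(7.0711) ≈ 16.99 dB
∠T = (0°) − (45.00°) = -45.00°

17.0 dB, -45.0°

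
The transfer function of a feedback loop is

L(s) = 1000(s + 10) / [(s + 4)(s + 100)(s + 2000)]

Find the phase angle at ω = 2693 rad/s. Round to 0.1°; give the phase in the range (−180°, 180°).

-141.4°

At s = jω = j2693:
zero (s+10): 10 + j2693 → |·| = √(10²+2693²) = √7252349 ≈ 2693, ∠ = arctan(2693/10) ≈ 89.79°
pole (s+4): 4 + j2693 → |·| = √(4²+2693²) = √7252265 ≈ 2693, ∠ = arctan(2693/4) ≈ 89.91°
pole (s+100): 100 + j2693 → |·| = √(100²+2693²) = √7262249 ≈ 2694.9, ∠ = arctan(2693/100) ≈ 87.87°
pole (s+2000): 2000 + j2693 → |·| = √(2000²+2693²) = √11252249 ≈ 3354.4, ∠ = arctan(2693/2000) ≈ 53.40°
∠L = 89.79° − 231.18° = -141.39°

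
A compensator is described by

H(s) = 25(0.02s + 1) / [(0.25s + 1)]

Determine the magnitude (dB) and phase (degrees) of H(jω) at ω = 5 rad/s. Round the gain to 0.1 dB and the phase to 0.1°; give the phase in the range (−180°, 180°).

23.9 dB, -45.6°

At ω = 5 rad/s:
zero (1 + j5·0.02) = 1 + j0.1 → |·| ≈ 1.005, ∠ ≈ 5.71°
pole (1 + j5·0.25) = 1 + j1.25 → |·| ≈ 1.6008, ∠ ≈ 51.34°
|H| = 25 · 1.005 / (1.6008) ≈ 15.695
Gain = 20 log₁₀(15.695) ≈ 23.92 dB
∠H = (5.71°) − (51.34°) = -45.63°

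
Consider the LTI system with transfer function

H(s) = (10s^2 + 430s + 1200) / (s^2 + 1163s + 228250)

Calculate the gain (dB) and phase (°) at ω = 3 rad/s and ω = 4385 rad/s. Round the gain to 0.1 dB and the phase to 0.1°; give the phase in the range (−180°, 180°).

Substitute s = j3:
Numerator: 10(j3)^2 + 430(j3) + 1200 = 1110 + j1290
Denominator: (j3)^2 + 1163(j3) + 228250 = 228241 + j3489
|N| = √(1110² + 1290²) ≈ 1701.8, ∠N ≈ 49.29°
|D| = √(228241² + 3489²) ≈ 2.2827e+05, ∠D ≈ 0.88°
|H| = 1701.8 / 2.2827e+05 ≈ 0.0074552
Gain = 20 log₁₀(0.0074552) ≈ -42.55 dB
∠H = 49.29° − 0.88° = 48.41°

Substitute s = j4385:
Numerator: 10(j4385)^2 + 430(j4385) + 1200 = -192281050 + j1885550
Denominator: (j4385)^2 + 1163(j4385) + 228250 = -18999975 + j5099755
|N| = √(192281050² + 1885550²) ≈ 1.9229e+08, ∠N ≈ 179.44°
|D| = √(18999975² + 5099755²) ≈ 1.9672e+07, ∠D ≈ 164.98°
|H| = 1.9229e+08 / 1.9672e+07 ≈ 9.7748
Gain = 20 log₁₀(9.7748) ≈ 19.80 dB
∠H = 179.44° − 164.98° = 14.46°

ω = 3: -42.6 dB, 48.4°; ω = 4385: 19.8 dB, 14.5°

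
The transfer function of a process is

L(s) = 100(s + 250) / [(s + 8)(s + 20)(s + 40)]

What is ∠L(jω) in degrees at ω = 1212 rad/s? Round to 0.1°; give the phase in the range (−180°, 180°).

171.6°

At s = jω = j1212:
zero (s+250): 250 + j1212 → |·| = √(250²+1212²) = √1531444 ≈ 1237.5, ∠ = arctan(1212/250) ≈ 78.35°
pole (s+8): 8 + j1212 → |·| = √(8²+1212²) = √1469008 ≈ 1212, ∠ = arctan(1212/8) ≈ 89.62°
pole (s+20): 20 + j1212 → |·| = √(20²+1212²) = √1469344 ≈ 1212.2, ∠ = arctan(1212/20) ≈ 89.05°
pole (s+40): 40 + j1212 → |·| = √(40²+1212²) = √1470544 ≈ 1212.7, ∠ = arctan(1212/40) ≈ 88.11°
∠L = 78.35° − 266.78° = -188.43° ≡ 171.57° (principal value)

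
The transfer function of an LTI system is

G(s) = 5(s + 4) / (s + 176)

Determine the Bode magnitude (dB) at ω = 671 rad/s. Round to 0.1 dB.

At s = jω = j671:
zero (s+4): 4 + j671 → |·| = √(4²+671²) = √450257 ≈ 671.01, ∠ = arctan(671/4) ≈ 89.66°
pole (s+176): 176 + j671 → |·| = √(176²+671²) = √481217 ≈ 693.7, ∠ = arctan(671/176) ≈ 75.30°
|G| = 5 · 671.01 / 693.7 ≈ 4.8365
Gain = 20 log₁₀(4.8365) ≈ 13.69 dB

13.7 dB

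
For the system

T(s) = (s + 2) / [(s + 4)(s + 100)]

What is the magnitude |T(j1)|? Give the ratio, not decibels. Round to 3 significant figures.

0.00542

At s = jω = j1:
zero (s+2): 2 + j1 → |·| = √(2²+1²) = √5 ≈ 2.2361, ∠ = arctan(1/2) ≈ 26.57°
pole (s+4): 4 + j1 → |·| = √(4²+1²) = √17 ≈ 4.1231, ∠ = arctan(1/4) ≈ 14.04°
pole (s+100): 100 + j1 → |·| = √(100²+1²) = √10001 ≈ 100, ∠ = arctan(1/100) ≈ 0.57°
|T| = 1 · 2.2361 / 412.31 ≈ 0.0054233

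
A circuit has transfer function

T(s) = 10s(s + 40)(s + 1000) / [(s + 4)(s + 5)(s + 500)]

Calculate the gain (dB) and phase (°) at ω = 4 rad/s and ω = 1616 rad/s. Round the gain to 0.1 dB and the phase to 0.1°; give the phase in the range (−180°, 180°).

ω = 4: 39.0 dB, 11.8°; ω = 1616: 21.0 dB, -15.7°

At s = jω = j4:
zero (s+40): 40 + j4 → |·| = √(40²+4²) = √1616 ≈ 40.2, ∠ = arctan(4/40) ≈ 5.71°
zero (s+1000): 1000 + j4 → |·| = √(1000²+4²) = √1000016 ≈ 1000, ∠ = arctan(4/1000) ≈ 0.23°
zero at origin: s = j4 → |·| = 4, ∠ = 90.00°
pole (s+4): 4 + j4 → |·| = √(4²+4²) = √32 ≈ 5.6569, ∠ = arctan(4/4) ≈ 45.00°
pole (s+5): 5 + j4 → |·| = √(5²+4²) = √41 ≈ 6.4031, ∠ = arctan(4/5) ≈ 38.66°
pole (s+500): 500 + j4 → |·| = √(500²+4²) = √250016 ≈ 500.02, ∠ = arctan(4/500) ≈ 0.46°
|T| = 10 · 1.608e+05 / 18112 ≈ 88.781
Gain = 20 log₁₀(88.781) ≈ 38.97 dB
∠T = 95.94° − 84.12° = 11.82°

At s = jω = j1616:
zero (s+40): 40 + j1616 → |·| = √(40²+1616²) = √2613056 ≈ 1616.5, ∠ = arctan(1616/40) ≈ 88.58°
zero (s+1000): 1000 + j1616 → |·| = √(1000²+1616²) = √3611456 ≈ 1900.4, ∠ = arctan(1616/1000) ≈ 58.25°
zero at origin: s = j1616 → |·| = 1616, ∠ = 90.00°
pole (s+4): 4 + j1616 → |·| = √(4²+1616²) = √2611472 ≈ 1616, ∠ = arctan(1616/4) ≈ 89.86°
pole (s+5): 5 + j1616 → |·| = √(5²+1616²) = √2611481 ≈ 1616, ∠ = arctan(1616/5) ≈ 89.82°
pole (s+500): 500 + j1616 → |·| = √(500²+1616²) = √2861456 ≈ 1691.6, ∠ = arctan(1616/500) ≈ 72.81°
|T| = 10 · 4.9643e+09 / 4.4175e+09 ≈ 11.238
Gain = 20 log₁₀(11.238) ≈ 21.01 dB
∠T = 236.83° − 252.49° = -15.66°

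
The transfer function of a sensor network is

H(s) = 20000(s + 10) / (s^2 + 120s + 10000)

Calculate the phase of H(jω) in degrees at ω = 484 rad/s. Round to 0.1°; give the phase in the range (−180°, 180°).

At s = jω = j484:
zero (s+10): 10 + j484 → |·| = √(10²+484²) = √234356 ≈ 484.1, ∠ = arctan(484/10) ≈ 88.82°
quadratic: (j484)² + 120·j484 + 10000 = -224256 + j58080 → |·| ≈ 2.3166e+05, ∠ ≈ 165.48°
∠H = 88.82° − 165.48° = -76.66°

-76.7°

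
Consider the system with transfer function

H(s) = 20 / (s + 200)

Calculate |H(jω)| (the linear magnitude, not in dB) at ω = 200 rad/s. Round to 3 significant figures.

0.0707

At s = jω = j200:
pole (s+200): 200 + j200 → |·| = √(200²+200²) = √80000 ≈ 282.84, ∠ = arctan(200/200) ≈ 45.00°
|H| = 20 / 282.84 ≈ 0.070711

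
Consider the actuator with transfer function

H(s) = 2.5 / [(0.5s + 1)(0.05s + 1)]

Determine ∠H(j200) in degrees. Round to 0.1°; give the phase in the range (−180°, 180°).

At ω = 200 rad/s:
pole (1 + j200·0.5) = 1 + j100 → |·| ≈ 100, ∠ ≈ 89.43°
pole (1 + j200·0.05) = 1 + j10 → |·| ≈ 10.05, ∠ ≈ 84.29°
∠H = (0°) − (89.43° + 84.29°) = -173.72°

-173.7°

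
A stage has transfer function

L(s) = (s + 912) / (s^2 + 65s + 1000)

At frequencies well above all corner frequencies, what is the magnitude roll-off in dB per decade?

Each pole contributes −20 dB/decade at high frequency; each zero contributes +20 dB/decade.
Net: 1 zero(s) − 2 pole(s) → -20 dB/decade.

-20 dB/decade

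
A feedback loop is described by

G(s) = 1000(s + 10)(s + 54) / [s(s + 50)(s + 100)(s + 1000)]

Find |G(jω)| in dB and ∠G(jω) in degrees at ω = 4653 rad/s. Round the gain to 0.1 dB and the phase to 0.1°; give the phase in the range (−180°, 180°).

-86.9 dB, -166.8°

At s = jω = j4653:
zero (s+10): 10 + j4653 → |·| = √(10²+4653²) = √21650509 ≈ 4653, ∠ = arctan(4653/10) ≈ 89.88°
zero (s+54): 54 + j4653 → |·| = √(54²+4653²) = √21653325 ≈ 4653.3, ∠ = arctan(4653/54) ≈ 89.34°
pole (s+50): 50 + j4653 → |·| = √(50²+4653²) = √21652909 ≈ 4653.3, ∠ = arctan(4653/50) ≈ 89.38°
pole (s+100): 100 + j4653 → |·| = √(100²+4653²) = √21660409 ≈ 4654.1, ∠ = arctan(4653/100) ≈ 88.77°
pole (s+1000): 1000 + j4653 → |·| = √(1000²+4653²) = √22650409 ≈ 4759.2, ∠ = arctan(4653/1000) ≈ 77.87°
pole at origin: |s| = 4653, ∠ = 90.00° (in denominator)
|G| = 1000 · 2.1652e+07 / 4.7958e+14 ≈ 4.5148e-05
Gain = 20 log₁₀(4.5148e-05) ≈ -86.91 dB
∠G = 179.22° − 346.02° = -166.80°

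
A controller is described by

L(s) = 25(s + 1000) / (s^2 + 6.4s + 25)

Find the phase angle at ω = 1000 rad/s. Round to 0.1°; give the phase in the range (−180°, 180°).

At s = jω = j1000:
zero (s+1000): 1000 + j1000 → |·| = √(1000²+1000²) = √2000000 ≈ 1414.2, ∠ = arctan(1000/1000) ≈ 45.00°
quadratic: (j1000)² + 6.4·j1000 + 25 = -999975 + j6400 → |·| ≈ 1e+06, ∠ ≈ 179.63°
∠L = 45.00° − 179.63° = -134.63°

-134.6°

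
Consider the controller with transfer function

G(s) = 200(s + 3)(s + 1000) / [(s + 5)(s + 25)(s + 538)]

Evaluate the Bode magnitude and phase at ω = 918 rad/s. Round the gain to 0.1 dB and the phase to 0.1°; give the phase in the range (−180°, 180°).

-11.1 dB, -105.4°

At s = jω = j918:
zero (s+3): 3 + j918 → |·| = √(3²+918²) = √842733 ≈ 918, ∠ = arctan(918/3) ≈ 89.81°
zero (s+1000): 1000 + j918 → |·| = √(1000²+918²) = √1842724 ≈ 1357.5, ∠ = arctan(918/1000) ≈ 42.55°
pole (s+5): 5 + j918 → |·| = √(5²+918²) = √842749 ≈ 918.01, ∠ = arctan(918/5) ≈ 89.69°
pole (s+25): 25 + j918 → |·| = √(25²+918²) = √843349 ≈ 918.34, ∠ = arctan(918/25) ≈ 88.44°
pole (s+538): 538 + j918 → |·| = √(538²+918²) = √1132168 ≈ 1064, ∠ = arctan(918/538) ≈ 59.63°
|G| = 200 · 1.2462e+06 / 8.97e+08 ≈ 0.27786
Gain = 20 log₁₀(0.27786) ≈ -11.12 dB
∠G = 132.36° − 237.76° = -105.40°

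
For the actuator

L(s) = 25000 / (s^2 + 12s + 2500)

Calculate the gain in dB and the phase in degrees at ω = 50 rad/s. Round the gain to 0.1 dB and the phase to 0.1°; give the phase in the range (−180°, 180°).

32.4 dB, -90.0°

At s = jω = j50:
quadratic: (j50)² + 12·j50 + 2500 = 0 + j600 → |·| ≈ 600, ∠ ≈ 90.00°
|L| = 25000 / 600 ≈ 41.667
Gain = 20 log₁₀(41.667) ≈ 32.40 dB
∠L = 0.00° − 90.00° = -90.00°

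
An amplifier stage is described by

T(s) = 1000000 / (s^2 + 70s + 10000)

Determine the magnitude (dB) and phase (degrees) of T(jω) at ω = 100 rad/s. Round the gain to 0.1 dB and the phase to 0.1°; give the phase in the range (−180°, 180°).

43.1 dB, -90.0°

At s = jω = j100:
quadratic: (j100)² + 70·j100 + 10000 = 0 + j7000 → |·| ≈ 7000, ∠ ≈ 90.00°
|T| = 1000000 / 7000 ≈ 142.86
Gain = 20 log₁₀(142.86) ≈ 43.10 dB
∠T = 0.00° − 90.00° = -90.00°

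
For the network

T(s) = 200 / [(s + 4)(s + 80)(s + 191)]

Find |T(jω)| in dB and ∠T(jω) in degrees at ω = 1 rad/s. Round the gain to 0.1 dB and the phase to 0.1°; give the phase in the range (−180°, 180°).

At s = jω = j1:
pole (s+4): 4 + j1 → |·| = √(4²+1²) = √17 ≈ 4.1231, ∠ = arctan(1/4) ≈ 14.04°
pole (s+80): 80 + j1 → |·| = √(80²+1²) = √6401 ≈ 80.006, ∠ = arctan(1/80) ≈ 0.72°
pole (s+191): 191 + j1 → |·| = √(191²+1²) = √36482 ≈ 191, ∠ = arctan(1/191) ≈ 0.30°
|T| = 200 / 63006 ≈ 0.0031743
Gain = 20 log₁₀(0.0031743) ≈ -49.97 dB
∠T = 0.00° − 15.06° = -15.06°

-50.0 dB, -15.1°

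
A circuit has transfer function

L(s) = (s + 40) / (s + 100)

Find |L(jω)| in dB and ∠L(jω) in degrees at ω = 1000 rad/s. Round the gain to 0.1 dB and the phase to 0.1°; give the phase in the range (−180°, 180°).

-0.0 dB, 3.4°

At s = jω = j1000:
zero (s+40): 40 + j1000 → |·| = √(40²+1000²) = √1001600 ≈ 1000.8, ∠ = arctan(1000/40) ≈ 87.71°
pole (s+100): 100 + j1000 → |·| = √(100²+1000²) = √1010000 ≈ 1005, ∠ = arctan(1000/100) ≈ 84.29°
|L| = 1 · 1000.8 / 1005 ≈ 0.99582
Gain = 20 log₁₀(0.99582) ≈ -0.04 dB
∠L = 87.71° − 84.29° = 3.42°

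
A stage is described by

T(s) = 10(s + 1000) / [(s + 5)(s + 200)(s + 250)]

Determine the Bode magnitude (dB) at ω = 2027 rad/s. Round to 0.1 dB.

At s = jω = j2027:
zero (s+1000): 1000 + j2027 → |·| = √(1000²+2027²) = √5108729 ≈ 2260.2, ∠ = arctan(2027/1000) ≈ 63.74°
pole (s+5): 5 + j2027 → |·| = √(5²+2027²) = √4108754 ≈ 2027, ∠ = arctan(2027/5) ≈ 89.86°
pole (s+200): 200 + j2027 → |·| = √(200²+2027²) = √4148729 ≈ 2036.8, ∠ = arctan(2027/200) ≈ 84.36°
pole (s+250): 250 + j2027 → |·| = √(250²+2027²) = √4171229 ≈ 2042.4, ∠ = arctan(2027/250) ≈ 82.97°
|T| = 10 · 2260.2 / 8.4322e+09 ≈ 2.6804e-06
Gain = 20 log₁₀(2.6804e-06) ≈ -111.44 dB

-111.4 dB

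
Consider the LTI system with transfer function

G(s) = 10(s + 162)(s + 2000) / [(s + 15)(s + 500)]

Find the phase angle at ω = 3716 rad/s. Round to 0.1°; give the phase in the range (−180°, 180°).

-22.9°

At s = jω = j3716:
zero (s+162): 162 + j3716 → |·| = √(162²+3716²) = √13834900 ≈ 3719.5, ∠ = arctan(3716/162) ≈ 87.50°
zero (s+2000): 2000 + j3716 → |·| = √(2000²+3716²) = √17808656 ≈ 4220, ∠ = arctan(3716/2000) ≈ 61.71°
pole (s+15): 15 + j3716 → |·| = √(15²+3716²) = √13808881 ≈ 3716, ∠ = arctan(3716/15) ≈ 89.77°
pole (s+500): 500 + j3716 → |·| = √(500²+3716²) = √14058656 ≈ 3749.5, ∠ = arctan(3716/500) ≈ 82.34°
∠G = 149.21° − 172.11° = -22.90°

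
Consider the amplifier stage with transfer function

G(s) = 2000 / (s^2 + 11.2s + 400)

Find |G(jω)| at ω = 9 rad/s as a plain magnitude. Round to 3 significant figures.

5.98

At s = jω = j9:
quadratic: (j9)² + 11.2·j9 + 400 = 319 + j100.8 → |·| ≈ 334.55, ∠ ≈ 17.54°
|G| = 2000 / 334.55 ≈ 5.9782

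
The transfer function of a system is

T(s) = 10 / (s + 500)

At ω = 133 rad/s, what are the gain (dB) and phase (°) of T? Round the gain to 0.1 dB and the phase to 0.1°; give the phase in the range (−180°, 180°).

At s = jω = j133:
pole (s+500): 500 + j133 → |·| = √(500²+133²) = √267689 ≈ 517.39, ∠ = arctan(133/500) ≈ 14.90°
|T| = 10 / 517.39 ≈ 0.019328
Gain = 20 log₁₀(0.019328) ≈ -34.28 dB
∠T = 0.00° − 14.90° = -14.90°

-34.3 dB, -14.9°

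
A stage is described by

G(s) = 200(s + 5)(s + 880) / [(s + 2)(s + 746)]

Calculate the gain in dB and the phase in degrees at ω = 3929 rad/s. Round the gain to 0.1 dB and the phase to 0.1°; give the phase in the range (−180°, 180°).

At s = jω = j3929:
zero (s+5): 5 + j3929 → |·| = √(5²+3929²) = √15437066 ≈ 3929, ∠ = arctan(3929/5) ≈ 89.93°
zero (s+880): 880 + j3929 → |·| = √(880²+3929²) = √16211441 ≈ 4026.3, ∠ = arctan(3929/880) ≈ 77.38°
pole (s+2): 2 + j3929 → |·| = √(2²+3929²) = √15437045 ≈ 3929, ∠ = arctan(3929/2) ≈ 89.97°
pole (s+746): 746 + j3929 → |·| = √(746²+3929²) = √15993557 ≈ 3999.2, ∠ = arctan(3929/746) ≈ 79.25°
|G| = 200 · 1.5819e+07 / 1.5713e+07 ≈ 201.35
Gain = 20 log₁₀(201.35) ≈ 46.08 dB
∠G = 167.31° − 169.22° = -1.91°

46.1 dB, -1.9°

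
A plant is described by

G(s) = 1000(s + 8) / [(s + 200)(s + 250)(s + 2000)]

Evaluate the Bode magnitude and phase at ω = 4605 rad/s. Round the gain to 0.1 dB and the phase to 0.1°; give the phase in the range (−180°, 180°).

At s = jω = j4605:
zero (s+8): 8 + j4605 → |·| = √(8²+4605²) = √21206089 ≈ 4605, ∠ = arctan(4605/8) ≈ 89.90°
pole (s+200): 200 + j4605 → |·| = √(200²+4605²) = √21246025 ≈ 4609.3, ∠ = arctan(4605/200) ≈ 87.51°
pole (s+250): 250 + j4605 → |·| = √(250²+4605²) = √21268525 ≈ 4611.8, ∠ = arctan(4605/250) ≈ 86.89°
pole (s+2000): 2000 + j4605 → |·| = √(2000²+4605²) = √25206025 ≈ 5020.6, ∠ = arctan(4605/2000) ≈ 66.52°
|G| = 1000 · 4605 / 1.0672e+11 ≈ 4.315e-05
Gain = 20 log₁₀(4.315e-05) ≈ -87.30 dB
∠G = 89.90° − 240.92° = -151.02°

-87.3 dB, -151.0°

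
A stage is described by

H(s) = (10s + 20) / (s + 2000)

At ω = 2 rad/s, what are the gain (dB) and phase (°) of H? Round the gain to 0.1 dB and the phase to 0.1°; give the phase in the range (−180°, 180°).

-37.0 dB, 44.9°

Substitute s = j2:
Numerator: 10(j2) + 20 = 20 + j20
Denominator: (j2) + 2000 = 2000 + j2
|N| = √(20² + 20²) ≈ 28.284, ∠N ≈ 45.00°
|D| = √(2000² + 2²) ≈ 2000, ∠D ≈ 0.06°
|H| = 28.284 / 2000 ≈ 0.014142
Gain = 20 log₁₀(0.014142) ≈ -36.99 dB
∠H = 45.00° − 0.06° = 44.94°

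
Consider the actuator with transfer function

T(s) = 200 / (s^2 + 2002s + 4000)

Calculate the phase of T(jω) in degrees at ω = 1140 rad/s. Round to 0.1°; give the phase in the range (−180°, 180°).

-119.6°

Substitute s = j1140:
Numerator: 200 = 200 + j0
Denominator: (j1140)^2 + 2002(j1140) + 4000 = -1295600 + j2282280
|N| = √(200² + 0²) ≈ 200, ∠N ≈ 0.00°
|D| = √(1295600² + 2282280²) ≈ 2.6244e+06, ∠D ≈ 119.58°
∠T = 0.00° − 119.58° = -119.58°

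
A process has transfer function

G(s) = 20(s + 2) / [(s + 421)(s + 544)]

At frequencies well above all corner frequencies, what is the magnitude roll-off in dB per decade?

-20 dB/decade

Each pole contributes −20 dB/decade at high frequency; each zero contributes +20 dB/decade.
Net: 1 zero(s) − 2 pole(s) → -20 dB/decade.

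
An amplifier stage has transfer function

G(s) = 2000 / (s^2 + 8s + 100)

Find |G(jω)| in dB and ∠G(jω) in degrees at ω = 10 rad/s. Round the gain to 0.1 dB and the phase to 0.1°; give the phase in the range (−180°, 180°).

28.0 dB, -90.0°

At s = jω = j10:
quadratic: (j10)² + 8·j10 + 100 = 0 + j80 → |·| ≈ 80, ∠ ≈ 90.00°
|G| = 2000 / 80 ≈ 25
Gain = 20 log₁₀(25) ≈ 27.96 dB
∠G = 0.00° − 90.00° = -90.00°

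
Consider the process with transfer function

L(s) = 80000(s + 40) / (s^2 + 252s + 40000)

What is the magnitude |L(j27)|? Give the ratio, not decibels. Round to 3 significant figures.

96.9

At s = jω = j27:
zero (s+40): 40 + j27 → |·| = √(40²+27²) = √2329 ≈ 48.26, ∠ = arctan(27/40) ≈ 34.02°
quadratic: (j27)² + 252·j27 + 40000 = 39271 + j6804 → |·| ≈ 39856, ∠ ≈ 9.83°
|L| = 80000 · 48.26 / 39856 ≈ 96.869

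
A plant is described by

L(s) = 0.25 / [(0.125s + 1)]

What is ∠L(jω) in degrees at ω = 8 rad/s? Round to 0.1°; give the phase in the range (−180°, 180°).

-45.0°

At ω = 8 rad/s:
pole (1 + j8·0.125) = 1 + j1 → |·| ≈ 1.4142, ∠ ≈ 45.00°
∠L = (0°) − (45.00°) = -45.00°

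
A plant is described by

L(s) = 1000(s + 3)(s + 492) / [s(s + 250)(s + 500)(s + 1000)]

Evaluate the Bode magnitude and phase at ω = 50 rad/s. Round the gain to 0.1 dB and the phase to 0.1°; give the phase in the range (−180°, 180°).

-48.3 dB, -17.5°

At s = jω = j50:
zero (s+3): 3 + j50 → |·| = √(3²+50²) = √2509 ≈ 50.09, ∠ = arctan(50/3) ≈ 86.57°
zero (s+492): 492 + j50 → |·| = √(492²+50²) = √244564 ≈ 494.53, ∠ = arctan(50/492) ≈ 5.80°
pole (s+250): 250 + j50 → |·| = √(250²+50²) = √65000 ≈ 254.95, ∠ = arctan(50/250) ≈ 11.31°
pole (s+500): 500 + j50 → |·| = √(500²+50²) = √252500 ≈ 502.49, ∠ = arctan(50/500) ≈ 5.71°
pole (s+1000): 1000 + j50 → |·| = √(1000²+50²) = √1002500 ≈ 1001.2, ∠ = arctan(50/1000) ≈ 2.86°
pole at origin: |s| = 50, ∠ = 90.00° (in denominator)
|L| = 1000 · 24771 / 6.4132e+09 ≈ 0.0038625
Gain = 20 log₁₀(0.0038625) ≈ -48.26 dB
∠L = 92.37° − 109.88° = -17.51°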